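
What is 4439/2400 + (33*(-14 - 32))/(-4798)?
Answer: 12470761/5757600 ≈ 2.1660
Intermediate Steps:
4439/2400 + (33*(-14 - 32))/(-4798) = 4439*(1/2400) + (33*(-46))*(-1/4798) = 4439/2400 - 1518*(-1/4798) = 4439/2400 + 759/2399 = 12470761/5757600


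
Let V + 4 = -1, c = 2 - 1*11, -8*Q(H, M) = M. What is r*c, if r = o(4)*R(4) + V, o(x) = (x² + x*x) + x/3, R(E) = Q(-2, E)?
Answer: 195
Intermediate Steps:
Q(H, M) = -M/8
c = -9 (c = 2 - 11 = -9)
R(E) = -E/8
V = -5 (V = -4 - 1 = -5)
o(x) = 2*x² + x/3 (o(x) = (x² + x²) + x*(⅓) = 2*x² + x/3)
r = -65/3 (r = ((⅓)*4*(1 + 6*4))*(-⅛*4) - 5 = ((⅓)*4*(1 + 24))*(-½) - 5 = ((⅓)*4*25)*(-½) - 5 = (100/3)*(-½) - 5 = -50/3 - 5 = -65/3 ≈ -21.667)
r*c = -65/3*(-9) = 195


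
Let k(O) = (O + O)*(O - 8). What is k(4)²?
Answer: 1024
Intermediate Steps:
k(O) = 2*O*(-8 + O) (k(O) = (2*O)*(-8 + O) = 2*O*(-8 + O))
k(4)² = (2*4*(-8 + 4))² = (2*4*(-4))² = (-32)² = 1024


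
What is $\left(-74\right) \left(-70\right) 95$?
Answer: $492100$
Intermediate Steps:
$\left(-74\right) \left(-70\right) 95 = 5180 \cdot 95 = 492100$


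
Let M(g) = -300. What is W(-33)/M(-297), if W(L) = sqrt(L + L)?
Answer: -I*sqrt(66)/300 ≈ -0.02708*I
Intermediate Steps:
W(L) = sqrt(2)*sqrt(L) (W(L) = sqrt(2*L) = sqrt(2)*sqrt(L))
W(-33)/M(-297) = (sqrt(2)*sqrt(-33))/(-300) = (sqrt(2)*(I*sqrt(33)))*(-1/300) = (I*sqrt(66))*(-1/300) = -I*sqrt(66)/300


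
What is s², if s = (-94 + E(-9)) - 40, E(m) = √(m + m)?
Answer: 17938 - 804*I*√2 ≈ 17938.0 - 1137.0*I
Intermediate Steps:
E(m) = √2*√m (E(m) = √(2*m) = √2*√m)
s = -134 + 3*I*√2 (s = (-94 + √2*√(-9)) - 40 = (-94 + √2*(3*I)) - 40 = (-94 + 3*I*√2) - 40 = -134 + 3*I*√2 ≈ -134.0 + 4.2426*I)
s² = (-134 + 3*I*√2)²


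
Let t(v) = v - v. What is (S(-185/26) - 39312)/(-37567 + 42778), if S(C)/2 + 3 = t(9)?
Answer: -13106/1737 ≈ -7.5452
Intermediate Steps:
t(v) = 0
S(C) = -6 (S(C) = -6 + 2*0 = -6 + 0 = -6)
(S(-185/26) - 39312)/(-37567 + 42778) = (-6 - 39312)/(-37567 + 42778) = -39318/5211 = -39318*1/5211 = -13106/1737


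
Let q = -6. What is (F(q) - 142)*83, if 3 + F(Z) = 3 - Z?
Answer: -11288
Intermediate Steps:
F(Z) = -Z (F(Z) = -3 + (3 - Z) = -Z)
(F(q) - 142)*83 = (-1*(-6) - 142)*83 = (6 - 142)*83 = -136*83 = -11288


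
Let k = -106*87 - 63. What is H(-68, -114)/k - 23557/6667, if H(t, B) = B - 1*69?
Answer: -72502228/20634365 ≈ -3.5137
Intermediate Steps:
H(t, B) = -69 + B (H(t, B) = B - 69 = -69 + B)
k = -9285 (k = -9222 - 63 = -9285)
H(-68, -114)/k - 23557/6667 = (-69 - 114)/(-9285) - 23557/6667 = -183*(-1/9285) - 23557*1/6667 = 61/3095 - 23557/6667 = -72502228/20634365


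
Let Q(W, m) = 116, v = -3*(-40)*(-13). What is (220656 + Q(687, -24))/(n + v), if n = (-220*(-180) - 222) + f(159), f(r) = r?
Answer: 220772/37977 ≈ 5.8133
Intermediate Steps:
v = -1560 (v = 120*(-13) = -1560)
n = 39537 (n = (-220*(-180) - 222) + 159 = (39600 - 222) + 159 = 39378 + 159 = 39537)
(220656 + Q(687, -24))/(n + v) = (220656 + 116)/(39537 - 1560) = 220772/37977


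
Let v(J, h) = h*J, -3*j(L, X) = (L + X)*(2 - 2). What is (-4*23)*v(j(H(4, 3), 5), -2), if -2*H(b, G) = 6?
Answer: 0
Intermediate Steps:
H(b, G) = -3 (H(b, G) = -½*6 = -3)
j(L, X) = 0 (j(L, X) = -(L + X)*(2 - 2)/3 = -(L + X)*0/3 = -⅓*0 = 0)
v(J, h) = J*h
(-4*23)*v(j(H(4, 3), 5), -2) = (-4*23)*(0*(-2)) = -92*0 = 0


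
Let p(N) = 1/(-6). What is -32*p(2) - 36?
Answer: -92/3 ≈ -30.667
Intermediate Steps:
p(N) = -1/6
-32*p(2) - 36 = -32*(-1/6) - 36 = 16/3 - 36 = -92/3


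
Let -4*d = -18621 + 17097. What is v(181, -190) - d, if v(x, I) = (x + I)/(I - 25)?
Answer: -81906/215 ≈ -380.96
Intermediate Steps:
v(x, I) = (I + x)/(-25 + I)
d = 381 (d = -(-18621 + 17097)/4 = -1/4*(-1524) = 381)
v(181, -190) - d = (-190 + 181)/(-25 - 190) - 1*381 = -9/(-215) - 381 = -1/215*(-9) - 381 = 9/215 - 381 = -81906/215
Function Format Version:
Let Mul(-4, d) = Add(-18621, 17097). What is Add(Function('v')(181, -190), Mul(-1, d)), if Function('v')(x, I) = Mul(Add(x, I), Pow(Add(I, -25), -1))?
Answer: Rational(-81906, 215) ≈ -380.96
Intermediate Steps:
Function('v')(x, I) = Mul(Pow(Add(-25, I), -1), Add(I, x)) (Function('v')(x, I) = Mul(Add(I, x), Pow(Add(-25, I), -1)) = Mul(Pow(Add(-25, I), -1), Add(I, x)))
d = 381 (d = Mul(Rational(-1, 4), Add(-18621, 17097)) = Mul(Rational(-1, 4), -1524) = 381)
Add(Function('v')(181, -190), Mul(-1, d)) = Add(Mul(Pow(Add(-25, -190), -1), Add(-190, 181)), Mul(-1, 381)) = Add(Mul(Pow(-215, -1), -9), -381) = Add(Mul(Rational(-1, 215), -9), -381) = Add(Rational(9, 215), -381) = Rational(-81906, 215)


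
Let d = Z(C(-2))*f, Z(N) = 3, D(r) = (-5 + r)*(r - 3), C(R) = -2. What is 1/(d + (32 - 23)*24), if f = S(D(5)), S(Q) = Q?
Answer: 1/216 ≈ 0.0046296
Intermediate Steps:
D(r) = (-5 + r)*(-3 + r)
f = 0 (f = 15 + 5**2 - 8*5 = 15 + 25 - 40 = 0)
d = 0 (d = 3*0 = 0)
1/(d + (32 - 23)*24) = 1/(0 + (32 - 23)*24) = 1/(0 + 9*24) = 1/(0 + 216) = 1/216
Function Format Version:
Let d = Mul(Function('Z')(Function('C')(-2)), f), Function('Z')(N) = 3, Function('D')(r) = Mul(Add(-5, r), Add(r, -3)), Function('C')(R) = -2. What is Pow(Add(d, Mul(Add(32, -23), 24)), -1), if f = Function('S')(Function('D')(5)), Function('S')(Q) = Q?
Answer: Rational(1, 216) ≈ 0.0046296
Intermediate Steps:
Function('D')(r) = Mul(Add(-5, r), Add(-3, r))
f = 0 (f = Add(15, Pow(5, 2), Mul(-8, 5)) = Add(15, 25, -40) = 0)
d = 0 (d = Mul(3, 0) = 0)
Pow(Add(d, Mul(Add(32, -23), 24)), -1) = Pow(Add(0, Mul(Add(32, -23), 24)), -1) = Pow(Add(0, Mul(9, 24)), -1) = Pow(Add(0, 216), -1) = Pow(216, -1) = Rational(1, 216)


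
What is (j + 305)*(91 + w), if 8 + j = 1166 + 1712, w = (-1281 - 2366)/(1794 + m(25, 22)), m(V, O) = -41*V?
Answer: 210604100/769 ≈ 2.7387e+5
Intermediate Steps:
w = -3647/769 (w = (-1281 - 2366)/(1794 - 41*25) = -3647/(1794 - 1025) = -3647/769 ≈ -4.7425)
j = 2870 (j = -8 + (1166 + 1712) = -8 + 2878 = 2870)
(j + 305)*(91 + w) = (2870 + 305)*(91 - 3647/769) = 3175*(66332/769) = 210604100/769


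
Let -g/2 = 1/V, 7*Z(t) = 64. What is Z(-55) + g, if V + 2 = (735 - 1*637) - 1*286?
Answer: 6087/665 ≈ 9.1534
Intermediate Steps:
Z(t) = 64/7 (Z(t) = (1/7)*64 = 64/7)
V = -190 (V = -2 + ((735 - 1*637) - 1*286) = -2 + ((735 - 637) - 286) = -2 + (98 - 286) = -2 - 188 = -190)
g = 1/95 (g = -2/(-190) = -2*(-1/190) = 1/95 ≈ 0.010526)
Z(-55) + g = 64/7 + 1/95 = 6087/665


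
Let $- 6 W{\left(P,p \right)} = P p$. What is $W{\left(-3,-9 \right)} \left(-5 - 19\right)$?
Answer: $108$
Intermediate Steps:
$W{\left(P,p \right)} = - \frac{P p}{6}$
$W{\left(-3,-9 \right)} \left(-5 - 19\right) = \left(- \frac{1}{6}\right) \left(-3\right) \left(-9\right) \left(-5 - 19\right) = \left(- \frac{9}{2}\right) \left(-24\right) = 108$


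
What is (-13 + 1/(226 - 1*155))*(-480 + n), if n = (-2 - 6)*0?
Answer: 442560/71 ≈ 6233.2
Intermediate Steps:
n = 0 (n = -8*0 = 0)
(-13 + 1/(226 - 1*155))*(-480 + n) = (-13 + 1/(226 - 1*155))*(-480 + 0) = (-13 + 1/(226 - 155))*(-480) = (-13 + 1/71)*(-480) = -922/71*(-480) = 442560/71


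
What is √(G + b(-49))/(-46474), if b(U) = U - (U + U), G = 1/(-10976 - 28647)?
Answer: -√76929084698/1841439302 ≈ -0.00015062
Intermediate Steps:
G = -1/39623 (G = 1/(-39623) = -1/39623 ≈ -2.5238e-5)
b(U) = -U (b(U) = U - 2*U = -U)
√(G + b(-49))/(-46474) = √(-1/39623 - 1*(-49))/(-46474) = √(-1/39623 + 49)*(-1/46474) = √(1941526/39623)*(-1/46474) = (√76929084698/39623)*(-1/46474) = -√76929084698/1841439302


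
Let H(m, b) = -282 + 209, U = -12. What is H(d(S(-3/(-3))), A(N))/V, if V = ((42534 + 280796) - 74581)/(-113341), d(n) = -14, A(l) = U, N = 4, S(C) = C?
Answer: 8273893/248749 ≈ 33.262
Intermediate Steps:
A(l) = -12
H(m, b) = -73
V = -248749/113341 (V = (323330 - 74581)*(-1/113341) = 248749*(-1/113341) = -248749/113341 ≈ -2.1947)
H(d(S(-3/(-3))), A(N))/V = -73/(-248749/113341) = -73*(-113341/248749) = 8273893/248749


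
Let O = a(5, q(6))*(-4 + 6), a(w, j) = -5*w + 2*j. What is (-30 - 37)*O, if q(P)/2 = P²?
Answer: -15946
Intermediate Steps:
q(P) = 2*P²
O = 238 (O = (-5*5 + 2*(2*6²))*(-4 + 6) = (-25 + 2*(2*36))*2 = (-25 + 2*72)*2 = (-25 + 144)*2 = 119*2 = 238)
(-30 - 37)*O = (-30 - 37)*238 = -67*238 = -15946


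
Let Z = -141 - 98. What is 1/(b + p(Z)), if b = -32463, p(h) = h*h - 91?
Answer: 1/24567 ≈ 4.0705e-5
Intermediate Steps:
Z = -239
p(h) = -91 + h**2 (p(h) = h**2 - 91 = -91 + h**2)
1/(b + p(Z)) = 1/(-32463 + (-91 + (-239)**2)) = 1/(-32463 + (-91 + 57121)) = 1/(-32463 + 57030) = 1/24567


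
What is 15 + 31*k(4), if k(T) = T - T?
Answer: 15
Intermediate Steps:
k(T) = 0
15 + 31*k(4) = 15 + 31*0 = 15 + 0 = 15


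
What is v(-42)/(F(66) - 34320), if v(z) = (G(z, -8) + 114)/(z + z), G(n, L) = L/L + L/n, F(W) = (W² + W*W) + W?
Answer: 2419/45056088 ≈ 5.3689e-5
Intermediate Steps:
F(W) = W + 2*W² (F(W) = (W² + W²) + W = 2*W² + W = W + 2*W²)
G(n, L) = 1 + L/n
v(z) = (114 + (-8 + z)/z)/(2*z) (v(z) = ((-8 + z)/z + 114)/(z + z) = (114 + (-8 + z)/z)/((2*z)) = (114 + (-8 + z)/z)*(1/(2*z)) = (114 + (-8 + z)/z)/(2*z))
v(-42)/(F(66) - 34320) = ((½)*(-8 + 115*(-42))/(-42)²)/(66*(1 + 2*66) - 34320) = ((½)*(1/1764)*(-8 - 4830))/(66*(1 + 132) - 34320) = ((½)*(1/1764)*(-4838))/(66*133 - 34320) = -2419/(1764*(8778 - 34320)) = -2419/1764/(-25542) = -2419/1764*(-1/25542) = 2419/45056088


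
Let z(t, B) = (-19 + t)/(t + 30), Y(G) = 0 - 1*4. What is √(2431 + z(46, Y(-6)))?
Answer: √3510877/38 ≈ 49.309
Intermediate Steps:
Y(G) = -4 (Y(G) = 0 - 4 = -4)
z(t, B) = (-19 + t)/(30 + t)
√(2431 + z(46, Y(-6))) = √(2431 + (-19 + 46)/(30 + 46)) = √(2431 + 27/76) = √(184783/76) = √3510877/38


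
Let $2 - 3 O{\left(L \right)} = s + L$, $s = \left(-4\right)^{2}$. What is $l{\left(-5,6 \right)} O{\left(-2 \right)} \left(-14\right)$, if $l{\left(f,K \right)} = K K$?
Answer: $2016$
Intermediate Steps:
$l{\left(f,K \right)} = K^{2}$
$s = 16$
$O{\left(L \right)} = - \frac{14}{3} - \frac{L}{3}$ ($O{\left(L \right)} = \frac{2}{3} - \frac{16 + L}{3} = \frac{2}{3} - \left(\frac{16}{3} + \frac{L}{3}\right) = - \frac{14}{3} - \frac{L}{3}$)
$l{\left(-5,6 \right)} O{\left(-2 \right)} \left(-14\right) = 6^{2} \left(- \frac{14}{3} - - \frac{2}{3}\right) \left(-14\right) = 36 \left(- \frac{14}{3} + \frac{2}{3}\right) \left(-14\right) = 36 \left(-4\right) \left(-14\right) = \left(-144\right) \left(-14\right) = 2016$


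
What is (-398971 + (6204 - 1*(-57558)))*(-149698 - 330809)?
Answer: 161070270963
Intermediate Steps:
(-398971 + (6204 - 1*(-57558)))*(-149698 - 330809) = (-398971 + (6204 + 57558))*(-480507) = (-398971 + 63762)*(-480507) = -335209*(-480507) = 161070270963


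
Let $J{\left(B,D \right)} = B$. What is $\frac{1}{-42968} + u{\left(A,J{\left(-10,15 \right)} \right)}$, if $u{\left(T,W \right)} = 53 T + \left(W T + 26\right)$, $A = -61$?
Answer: $- \frac{111587897}{42968} \approx -2597.0$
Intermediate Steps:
$u{\left(T,W \right)} = 26 + 53 T + T W$ ($u{\left(T,W \right)} = 53 T + \left(T W + 26\right) = 53 T + \left(26 + T W\right) = 26 + 53 T + T W$)
$\frac{1}{-42968} + u{\left(A,J{\left(-10,15 \right)} \right)} = \frac{1}{-42968} + \left(26 + 53 \left(-61\right) - -610\right) = - \frac{1}{42968} + \left(26 - 3233 + 610\right) = - \frac{1}{42968} - 2597 = - \frac{111587897}{42968}$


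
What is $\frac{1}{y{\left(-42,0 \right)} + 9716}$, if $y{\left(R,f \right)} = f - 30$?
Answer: $\frac{1}{9686} \approx 0.00010324$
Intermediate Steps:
$y{\left(R,f \right)} = -30 + f$ ($y{\left(R,f \right)} = f - 30 = -30 + f$)
$\frac{1}{y{\left(-42,0 \right)} + 9716} = \frac{1}{\left(-30 + 0\right) + 9716} = \frac{1}{-30 + 9716} = \frac{1}{9686}$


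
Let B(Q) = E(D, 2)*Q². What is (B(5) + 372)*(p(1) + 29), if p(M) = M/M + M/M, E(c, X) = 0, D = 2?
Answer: 11532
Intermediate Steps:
p(M) = 2 (p(M) = 1 + 1 = 2)
B(Q) = 0 (B(Q) = 0*Q² = 0)
(B(5) + 372)*(p(1) + 29) = (0 + 372)*(2 + 29) = 372*31 = 11532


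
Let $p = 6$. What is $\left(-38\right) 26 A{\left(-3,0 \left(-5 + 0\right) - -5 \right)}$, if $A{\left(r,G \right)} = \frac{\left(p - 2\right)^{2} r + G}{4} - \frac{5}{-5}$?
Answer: $9633$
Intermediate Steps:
$A{\left(r,G \right)} = 1 + 4 r + \frac{G}{4}$ ($A{\left(r,G \right)} = \frac{\left(6 - 2\right)^{2} r + G}{4} - \frac{5}{-5} = \left(4^{2} r + G\right) \frac{1}{4} - -1 = \left(16 r + G\right) \frac{1}{4} + 1 = \left(G + 16 r\right) \frac{1}{4} + 1 = \left(4 r + \frac{G}{4}\right) + 1 = 1 + 4 r + \frac{G}{4}$)
$\left(-38\right) 26 A{\left(-3,0 \left(-5 + 0\right) - -5 \right)} = \left(-38\right) 26 \left(1 + 4 \left(-3\right) + \frac{0 \left(-5 + 0\right) - -5}{4}\right) = - 988 \left(1 - 12 + \frac{0 \left(-5\right) + 5}{4}\right) = - 988 \left(1 - 12 + \frac{0 + 5}{4}\right) = - 988 \left(1 - 12 + \frac{1}{4} \cdot 5\right) = - 988 \left(1 - 12 + \frac{5}{4}\right) = \left(-988\right) \left(- \frac{39}{4}\right) = 9633$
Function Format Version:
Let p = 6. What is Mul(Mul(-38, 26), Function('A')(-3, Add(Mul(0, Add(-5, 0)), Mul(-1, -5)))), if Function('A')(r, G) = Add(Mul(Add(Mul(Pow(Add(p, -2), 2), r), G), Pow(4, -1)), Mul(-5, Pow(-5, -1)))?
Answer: 9633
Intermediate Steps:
Function('A')(r, G) = Add(1, Mul(4, r), Mul(Rational(1, 4), G)) (Function('A')(r, G) = Add(Mul(Add(Mul(Pow(Add(6, -2), 2), r), G), Pow(4, -1)), Mul(-5, Pow(-5, -1))) = Add(Mul(Add(Mul(Pow(4, 2), r), G), Rational(1, 4)), Mul(-5, Rational(-1, 5))) = Add(Mul(Add(Mul(16, r), G), Rational(1, 4)), 1) = Add(Mul(Add(G, Mul(16, r)), Rational(1, 4)), 1) = Add(Add(Mul(4, r), Mul(Rational(1, 4), G)), 1) = Add(1, Mul(4, r), Mul(Rational(1, 4), G)))
Mul(Mul(-38, 26), Function('A')(-3, Add(Mul(0, Add(-5, 0)), Mul(-1, -5)))) = Mul(Mul(-38, 26), Add(1, Mul(4, -3), Mul(Rational(1, 4), Add(Mul(0, Add(-5, 0)), Mul(-1, -5))))) = Mul(-988, Add(1, -12, Mul(Rational(1, 4), Add(Mul(0, -5), 5)))) = Mul(-988, Add(1, -12, Mul(Rational(1, 4), Add(0, 5)))) = Mul(-988, Add(1, -12, Mul(Rational(1, 4), 5))) = Mul(-988, Add(1, -12, Rational(5, 4))) = Mul(-988, Rational(-39, 4)) = 9633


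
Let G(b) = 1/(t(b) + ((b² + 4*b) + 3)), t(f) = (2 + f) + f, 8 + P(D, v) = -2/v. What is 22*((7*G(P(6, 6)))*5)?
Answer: 63/2 ≈ 31.500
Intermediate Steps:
P(D, v) = -8 - 2/v
t(f) = 2 + 2*f
G(b) = 1/(5 + b² + 6*b) (G(b) = 1/((2 + 2*b) + ((b² + 4*b) + 3)) = 1/((2 + 2*b) + (3 + b² + 4*b)) = 1/(5 + b² + 6*b))
22*((7*G(P(6, 6)))*5) = 22*((7/(5 + (-8 - 2/6)² + 6*(-8 - 2/6)))*5) = 22*((7/(5 + (-8 - 2*⅙)² + 6*(-8 - 2*⅙)))*5) = 22*((7/(5 + (-8 - ⅓)² + 6*(-8 - ⅓)))*5) = 22*((7/(5 + (-25/3)² + 6*(-25/3)))*5) = 22*((7/(5 + 625/9 - 50))*5) = 22*((7/(220/9))*5) = 22*((7*(9/220))*5) = 22*((63/220)*5) = 22*(63/44) = 63/2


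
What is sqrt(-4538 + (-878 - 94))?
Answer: I*sqrt(5510) ≈ 74.229*I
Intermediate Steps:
sqrt(-4538 + (-878 - 94)) = sqrt(-4538 - 972) = sqrt(-5510) = I*sqrt(5510)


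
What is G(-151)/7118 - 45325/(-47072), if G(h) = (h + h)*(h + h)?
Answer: 2307889019/167529248 ≈ 13.776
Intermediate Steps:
G(h) = 4*h² (G(h) = (2*h)*(2*h) = 4*h²)
G(-151)/7118 - 45325/(-47072) = (4*(-151)²)/7118 - 45325/(-47072) = (4*22801)*(1/7118) - 45325*(-1/47072) = 91204*(1/7118) + 45325/47072 = 45602/3559 + 45325/47072 = 2307889019/167529248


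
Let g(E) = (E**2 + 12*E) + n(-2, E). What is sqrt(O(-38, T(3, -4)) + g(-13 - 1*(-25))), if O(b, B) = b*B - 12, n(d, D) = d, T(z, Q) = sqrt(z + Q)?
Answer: sqrt(274 - 38*I) ≈ 16.592 - 1.1451*I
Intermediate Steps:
T(z, Q) = sqrt(Q + z)
g(E) = -2 + E**2 + 12*E (g(E) = (E**2 + 12*E) - 2 = -2 + E**2 + 12*E)
O(b, B) = -12 + B*b (O(b, B) = B*b - 12 = -12 + B*b)
sqrt(O(-38, T(3, -4)) + g(-13 - 1*(-25))) = sqrt((-12 + sqrt(-4 + 3)*(-38)) + (-2 + (-13 - 1*(-25))**2 + 12*(-13 - 1*(-25)))) = sqrt((-12 + sqrt(-1)*(-38)) + (-2 + (-13 + 25)**2 + 12*(-13 + 25))) = sqrt((-12 + I*(-38)) + (-2 + 12**2 + 12*12)) = sqrt((-12 - 38*I) + (-2 + 144 + 144)) = sqrt((-12 - 38*I) + 286) = sqrt(274 - 38*I)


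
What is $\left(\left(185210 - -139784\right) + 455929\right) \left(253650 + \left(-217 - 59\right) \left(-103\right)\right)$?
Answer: $220281197994$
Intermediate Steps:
$\left(\left(185210 - -139784\right) + 455929\right) \left(253650 + \left(-217 - 59\right) \left(-103\right)\right) = \left(\left(185210 + 139784\right) + 455929\right) \left(253650 - -28428\right) = \left(324994 + 455929\right) \left(253650 + 28428\right) = 780923 \cdot 282078 = 220281197994$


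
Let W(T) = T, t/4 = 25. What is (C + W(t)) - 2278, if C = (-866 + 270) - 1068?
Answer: -3842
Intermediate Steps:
C = -1664 (C = -596 - 1068 = -1664)
t = 100 (t = 4*25 = 100)
(C + W(t)) - 2278 = (-1664 + 100) - 2278 = -1564 - 2278 = -3842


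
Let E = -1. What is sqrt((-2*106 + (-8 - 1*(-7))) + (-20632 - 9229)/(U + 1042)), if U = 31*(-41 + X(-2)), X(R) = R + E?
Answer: 5*I*sqrt(498778)/322 ≈ 10.966*I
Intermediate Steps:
X(R) = -1 + R (X(R) = R - 1 = -1 + R)
U = -1364 (U = 31*(-41 + (-1 - 2)) = 31*(-41 - 3) = 31*(-44) = -1364)
sqrt((-2*106 + (-8 - 1*(-7))) + (-20632 - 9229)/(U + 1042)) = sqrt((-2*106 + (-8 - 1*(-7))) + (-20632 - 9229)/(-1364 + 1042)) = sqrt((-212 + (-8 + 7)) - 29861/(-322)) = sqrt((-212 - 1) - 29861*(-1/322)) = sqrt(-213 + 29861/322) = sqrt(-38725/322) = 5*I*sqrt(498778)/322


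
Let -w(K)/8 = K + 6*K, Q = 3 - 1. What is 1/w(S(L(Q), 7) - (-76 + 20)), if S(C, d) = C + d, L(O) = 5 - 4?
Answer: -1/3584 ≈ -0.00027902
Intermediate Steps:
Q = 2
L(O) = 1
w(K) = -56*K (w(K) = -8*(K + 6*K) = -56*K)
1/w(S(L(Q), 7) - (-76 + 20)) = 1/(-56*((1 + 7) - (-76 + 20))) = 1/(-56*(8 - 1*(-56))) = 1/(-56*(8 + 56)) = 1/(-56*64) = 1/(-3584) = -1/3584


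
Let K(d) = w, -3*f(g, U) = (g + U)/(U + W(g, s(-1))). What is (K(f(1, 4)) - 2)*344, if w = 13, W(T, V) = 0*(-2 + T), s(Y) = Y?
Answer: 3784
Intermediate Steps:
W(T, V) = 0
f(g, U) = -(U + g)/(3*U) (f(g, U) = -(g + U)/(3*(U + 0)) = -(U + g)/(3*U))
K(d) = 13
(K(f(1, 4)) - 2)*344 = (13 - 2)*344 = 11*344 = 3784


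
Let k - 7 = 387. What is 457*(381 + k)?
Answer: 354175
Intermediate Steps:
k = 394 (k = 7 + 387 = 394)
457*(381 + k) = 457*(381 + 394) = 457*775 = 354175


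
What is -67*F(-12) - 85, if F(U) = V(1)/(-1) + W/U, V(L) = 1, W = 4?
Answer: 13/3 ≈ 4.3333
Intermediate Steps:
F(U) = -1 + 4/U (F(U) = 1/(-1) + 4/U = 1*(-1) + 4/U = -1 + 4/U)
-67*F(-12) - 85 = -67*(4 - 1*(-12))/(-12) - 85 = -(-67)*(4 + 12)/12 - 85 = -(-67)*16/12 - 85 = -67*(-4/3) - 85 = 268/3 - 85 = 13/3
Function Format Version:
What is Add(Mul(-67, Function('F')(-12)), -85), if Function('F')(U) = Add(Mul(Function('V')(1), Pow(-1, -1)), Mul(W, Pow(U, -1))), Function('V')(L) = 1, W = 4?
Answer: Rational(13, 3) ≈ 4.3333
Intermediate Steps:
Function('F')(U) = Add(-1, Mul(4, Pow(U, -1))) (Function('F')(U) = Add(Mul(1, Pow(-1, -1)), Mul(4, Pow(U, -1))) = Add(Mul(1, -1), Mul(4, Pow(U, -1))) = Add(-1, Mul(4, Pow(U, -1))))
Add(Mul(-67, Function('F')(-12)), -85) = Add(Mul(-67, Mul(Pow(-12, -1), Add(4, Mul(-1, -12)))), -85) = Add(Mul(-67, Mul(Rational(-1, 12), Add(4, 12))), -85) = Add(Mul(-67, Mul(Rational(-1, 12), 16)), -85) = Add(Mul(-67, Rational(-4, 3)), -85) = Add(Rational(268, 3), -85) = Rational(13, 3)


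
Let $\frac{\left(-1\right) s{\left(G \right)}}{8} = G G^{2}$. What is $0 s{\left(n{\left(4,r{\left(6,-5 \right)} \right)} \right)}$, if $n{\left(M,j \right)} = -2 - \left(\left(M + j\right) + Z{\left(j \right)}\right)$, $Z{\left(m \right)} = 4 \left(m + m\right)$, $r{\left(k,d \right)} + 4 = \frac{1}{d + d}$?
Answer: $0$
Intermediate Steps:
$r{\left(k,d \right)} = -4 + \frac{1}{2 d}$ ($r{\left(k,d \right)} = -4 + \frac{1}{d + d} = -4 + \frac{1}{2 d}$)
$Z{\left(m \right)} = 8 m$ ($Z{\left(m \right)} = 4 \cdot 2 m = 8 m$)
$n{\left(M,j \right)} = -2 - M - 9 j$ ($n{\left(M,j \right)} = -2 - \left(\left(M + j\right) + 8 j\right) = -2 - \left(M + 9 j\right) = -2 - M - 9 j$)
$s{\left(G \right)} = - 8 G^{3}$ ($s{\left(G \right)} = - 8 G G^{2} = - 8 G^{3}$)
$0 s{\left(n{\left(4,r{\left(6,-5 \right)} \right)} \right)} = 0 \left(- 8 \left(-2 - 4 - 9 \left(-4 + \frac{1}{2 \left(-5\right)}\right)\right)^{3}\right) = 0 \left(- 8 \left(-2 - 4 - 9 \left(-4 + \frac{1}{2} \left(- \frac{1}{5}\right)\right)\right)^{3}\right) = 0 \left(- 8 \left(-2 - 4 - 9 \left(-4 - \frac{1}{10}\right)\right)^{3}\right) = 0 \left(- 8 \left(-2 - 4 - - \frac{369}{10}\right)^{3}\right) = 0 \left(- 8 \left(-2 - 4 + \frac{369}{10}\right)^{3}\right) = 0 \left(- 8 \left(\frac{309}{10}\right)^{3}\right) = 0 \left(\left(-8\right) \frac{29503629}{1000}\right) = 0 \left(- \frac{29503629}{125}\right) = 0$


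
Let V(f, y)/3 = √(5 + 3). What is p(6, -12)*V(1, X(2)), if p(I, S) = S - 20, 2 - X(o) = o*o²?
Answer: -192*√2 ≈ -271.53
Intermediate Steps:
X(o) = 2 - o³ (X(o) = 2 - o*o² = 2 - o³)
p(I, S) = -20 + S
V(f, y) = 6*√2 (V(f, y) = 3*√(5 + 3) = 3*√8 = 3*(2*√2) = 6*√2)
p(6, -12)*V(1, X(2)) = (-20 - 12)*(6*√2) = -192*√2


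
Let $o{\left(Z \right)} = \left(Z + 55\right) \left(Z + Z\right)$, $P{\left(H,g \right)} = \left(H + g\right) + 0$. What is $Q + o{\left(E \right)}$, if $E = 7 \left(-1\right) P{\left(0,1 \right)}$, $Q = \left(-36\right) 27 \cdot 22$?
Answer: $-22056$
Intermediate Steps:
$P{\left(H,g \right)} = H + g$
$Q = -21384$ ($Q = \left(-972\right) 22 = -21384$)
$E = -7$ ($E = 7 \left(-1\right) \left(0 + 1\right) = \left(-7\right) 1 = -7$)
$o{\left(Z \right)} = 2 Z \left(55 + Z\right)$ ($o{\left(Z \right)} = \left(55 + Z\right) 2 Z = 2 Z \left(55 + Z\right)$)
$Q + o{\left(E \right)} = -21384 + 2 \left(-7\right) \left(55 - 7\right) = -21384 + 2 \left(-7\right) 48 = -21384 - 672 = -22056$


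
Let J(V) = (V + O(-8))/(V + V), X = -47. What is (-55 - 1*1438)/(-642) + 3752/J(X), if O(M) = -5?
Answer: 56625833/8346 ≈ 6784.8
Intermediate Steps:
J(V) = (-5 + V)/(2*V) (J(V) = (V - 5)/(V + V) = (-5 + V)/((2*V)) = (-5 + V)*(1/(2*V)) = (-5 + V)/(2*V))
(-55 - 1*1438)/(-642) + 3752/J(X) = (-55 - 1*1438)/(-642) + 3752/(((½)*(-5 - 47)/(-47))) = (-55 - 1438)*(-1/642) + 3752/(((½)*(-1/47)*(-52))) = -1493*(-1/642) + 3752/(26/47) = 1493/642 + 3752*(47/26) = 1493/642 + 88172/13 = 56625833/8346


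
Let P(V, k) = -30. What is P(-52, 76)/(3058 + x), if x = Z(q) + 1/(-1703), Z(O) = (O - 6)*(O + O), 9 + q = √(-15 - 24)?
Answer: -51090*I/(81744*√39 + 5534749*I) ≈ -0.0091529 - 0.00084421*I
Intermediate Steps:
q = -9 + I*√39 (q = -9 + √(-15 - 24) = -9 + √(-39) = -9 + I*√39 ≈ -9.0 + 6.245*I)
Z(O) = 2*O*(-6 + O) (Z(O) = (-6 + O)*(2*O) = 2*O*(-6 + O))
x = -1/1703 + 2*(-15 + I*√39)*(-9 + I*√39) (x = 2*(-9 + I*√39)*(-6 + (-9 + I*√39)) + 1/(-1703) = 2*(-9 + I*√39)*(-15 + I*√39) - 1/1703 = 2*(-15 + I*√39)*(-9 + I*√39) - 1/1703 = -1/1703 + 2*(-15 + I*√39)*(-9 + I*√39) ≈ 192.0 - 299.76*I)
P(-52, 76)/(3058 + x) = -30/(3058 + (326975/1703 - 48*I*√39)) = -30/(5534749/1703 - 48*I*√39)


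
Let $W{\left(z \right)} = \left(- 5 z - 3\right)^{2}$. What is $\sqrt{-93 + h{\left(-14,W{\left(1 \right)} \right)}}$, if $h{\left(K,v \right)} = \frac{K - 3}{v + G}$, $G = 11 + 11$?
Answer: $\frac{i \sqrt{689290}}{86} \approx 9.6539 i$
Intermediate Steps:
$G = 22$
$W{\left(z \right)} = \left(-3 - 5 z\right)^{2}$
$h{\left(K,v \right)} = \frac{-3 + K}{22 + v}$ ($h{\left(K,v \right)} = \frac{K - 3}{v + 22} = \frac{-3 + K}{22 + v}$)
$\sqrt{-93 + h{\left(-14,W{\left(1 \right)} \right)}} = \sqrt{-93 + \frac{-3 - 14}{22 + \left(3 + 5 \cdot 1\right)^{2}}} = \sqrt{-93 + \frac{1}{22 + \left(3 + 5\right)^{2}} \left(-17\right)} = \sqrt{-93 + \frac{1}{22 + 8^{2}} \left(-17\right)} = \sqrt{-93 + \frac{1}{22 + 64} \left(-17\right)} = \sqrt{-93 + \frac{1}{86} \left(-17\right)} = \sqrt{-93 - \frac{17}{86}} = \sqrt{- \frac{8015}{86}} = \frac{i \sqrt{689290}}{86}$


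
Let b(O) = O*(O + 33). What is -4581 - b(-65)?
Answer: -6661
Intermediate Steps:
b(O) = O*(33 + O)
-4581 - b(-65) = -4581 - (-65)*(33 - 65) = -4581 - (-65)*(-32) = -4581 - 1*2080 = -4581 - 2080 = -6661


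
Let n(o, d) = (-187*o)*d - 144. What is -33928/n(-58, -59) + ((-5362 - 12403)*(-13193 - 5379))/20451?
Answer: 6211060032152/384994887 ≈ 16133.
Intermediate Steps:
n(o, d) = -144 - 187*d*o (n(o, d) = -187*d*o - 144 = -144 - 187*d*o)
-33928/n(-58, -59) + ((-5362 - 12403)*(-13193 - 5379))/20451 = -33928/(-144 - 187*(-59)*(-58)) + ((-5362 - 12403)*(-13193 - 5379))/20451 = -33928/(-144 - 639914) - 17765*(-18572)*(1/20451) = -33928/(-640058) + 329931580*(1/20451) = -33928*(-1/640058) + 19407740/1203 = 16964/320029 + 19407740/1203 = 6211060032152/384994887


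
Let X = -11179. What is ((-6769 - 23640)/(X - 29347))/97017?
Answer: 30409/3931710942 ≈ 7.7343e-6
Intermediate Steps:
((-6769 - 23640)/(X - 29347))/97017 = ((-6769 - 23640)/(-11179 - 29347))/97017 = -30409/(-40526)*(1/97017) = -30409*(-1/40526)*(1/97017) = (30409/40526)*(1/97017) = 30409/3931710942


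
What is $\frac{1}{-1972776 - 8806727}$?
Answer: $- \frac{1}{10779503} \approx -9.2769 \cdot 10^{-8}$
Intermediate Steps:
$\frac{1}{-1972776 - 8806727} = \frac{1}{-10779503} = - \frac{1}{10779503}$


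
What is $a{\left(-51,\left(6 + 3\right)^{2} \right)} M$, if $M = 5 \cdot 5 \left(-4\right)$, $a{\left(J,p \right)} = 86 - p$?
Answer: $-500$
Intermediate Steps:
$M = -100$ ($M = 25 \left(-4\right) = -100$)
$a{\left(-51,\left(6 + 3\right)^{2} \right)} M = \left(86 - \left(6 + 3\right)^{2}\right) \left(-100\right) = \left(86 - 9^{2}\right) \left(-100\right) = \left(86 - 81\right) \left(-100\right) = 5 \left(-100\right) = -500$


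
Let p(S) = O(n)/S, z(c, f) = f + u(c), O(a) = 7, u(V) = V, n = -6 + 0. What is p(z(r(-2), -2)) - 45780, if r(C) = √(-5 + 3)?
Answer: -137347/3 - 7*I*√2/6 ≈ -45782.0 - 1.6499*I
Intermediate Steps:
n = -6
r(C) = I*√2 (r(C) = √(-2) = I*√2)
z(c, f) = c + f (z(c, f) = f + c = c + f)
p(S) = 7/S
p(z(r(-2), -2)) - 45780 = 7/(I*√2 - 2) - 45780 = 7/(-2 + I*√2) - 45780 = -45780 + 7/(-2 + I*√2)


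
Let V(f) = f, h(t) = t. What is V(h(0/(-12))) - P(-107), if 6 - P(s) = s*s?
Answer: 11443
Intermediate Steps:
P(s) = 6 - s² (P(s) = 6 - s*s = 6 - s²)
V(h(0/(-12))) - P(-107) = 0/(-12) - (6 - 1*(-107)²) = 0*(-1/12) - (6 - 1*11449) = 0 - (6 - 11449) = 0 - 1*(-11443) = 0 + 11443 = 11443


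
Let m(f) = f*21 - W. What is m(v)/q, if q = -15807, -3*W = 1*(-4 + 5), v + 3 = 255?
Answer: -15877/47421 ≈ -0.33481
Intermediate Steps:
v = 252 (v = -3 + 255 = 252)
W = -⅓ (W = -(-4 + 5)/3 = -1/3 = -⅓*1 = -⅓ ≈ -0.33333)
m(f) = ⅓ + 21*f (m(f) = f*21 - 1*(-⅓) = 21*f + ⅓ = ⅓ + 21*f)
m(v)/q = (⅓ + 21*252)/(-15807) = (⅓ + 5292)*(-1/15807) = (15877/3)*(-1/15807) = -15877/47421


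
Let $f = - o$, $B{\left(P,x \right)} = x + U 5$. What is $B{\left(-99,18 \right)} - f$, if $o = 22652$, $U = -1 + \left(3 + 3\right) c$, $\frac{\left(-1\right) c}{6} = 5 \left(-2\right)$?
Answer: $24465$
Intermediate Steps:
$c = 60$ ($c = - 6 \cdot 5 \left(-2\right) = \left(-6\right) \left(-10\right) = 60$)
$U = 359$ ($U = -1 + \left(3 + 3\right) 60 = -1 + 6 \cdot 60 = -1 + 360 = 359$)
$B{\left(P,x \right)} = 1795 + x$ ($B{\left(P,x \right)} = x + 359 \cdot 5 = x + 1795 = 1795 + x$)
$f = -22652$ ($f = \left(-1\right) 22652 = -22652$)
$B{\left(-99,18 \right)} - f = \left(1795 + 18\right) - -22652 = 1813 + 22652 = 24465$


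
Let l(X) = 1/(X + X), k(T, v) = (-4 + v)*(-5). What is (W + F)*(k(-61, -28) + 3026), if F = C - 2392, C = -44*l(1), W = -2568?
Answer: -15872652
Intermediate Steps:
k(T, v) = 20 - 5*v
l(X) = 1/(2*X)
C = -22 (C = -22/1 = -22 ≈ -22.000)
F = -2414 (F = -22 - 2392 = -2414)
(W + F)*(k(-61, -28) + 3026) = (-2568 - 2414)*((20 - 5*(-28)) + 3026) = -4982*((20 + 140) + 3026) = -4982*(160 + 3026) = -4982*3186 = -15872652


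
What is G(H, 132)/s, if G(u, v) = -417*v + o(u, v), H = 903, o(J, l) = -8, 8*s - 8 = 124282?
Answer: -220208/62145 ≈ -3.5435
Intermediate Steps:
s = 62145/4 (s = 1 + (⅛)*124282 = 1 + 62141/4 = 62145/4 ≈ 15536.)
G(u, v) = -8 - 417*v (G(u, v) = -417*v - 8 = -8 - 417*v)
G(H, 132)/s = (-8 - 417*132)/(62145/4) = (-8 - 55044)*(4/62145) = -55052*4/62145 = -220208/62145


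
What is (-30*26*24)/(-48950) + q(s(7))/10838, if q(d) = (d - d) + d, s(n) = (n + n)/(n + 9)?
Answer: 162344153/424416080 ≈ 0.38251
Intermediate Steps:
s(n) = 2*n/(9 + n) (s(n) = (2*n)/(9 + n) = 2*n/(9 + n))
q(d) = d (q(d) = 0 + d = d)
(-30*26*24)/(-48950) + q(s(7))/10838 = (-30*26*24)/(-48950) + (2*7/(9 + 7))/10838 = -780*24*(-1/48950) + (2*7/16)*(1/10838) = -18720*(-1/48950) + (2*7*(1/16))*(1/10838) = 1872/4895 + (7/8)*(1/10838) = 1872/4895 + 7/86704 = 162344153/424416080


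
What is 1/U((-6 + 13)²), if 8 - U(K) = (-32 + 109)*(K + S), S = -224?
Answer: 1/13483 ≈ 7.4168e-5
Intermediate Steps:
U(K) = 17256 - 77*K (U(K) = 8 - (-32 + 109)*(K - 224) = 8 - 77*(-224 + K) = 8 - (-17248 + 77*K) = 8 + (17248 - 77*K) = 17256 - 77*K)
1/U((-6 + 13)²) = 1/(17256 - 77*(-6 + 13)²) = 1/(17256 - 77*7²) = 1/(17256 - 77*49) = 1/(17256 - 3773) = 1/13483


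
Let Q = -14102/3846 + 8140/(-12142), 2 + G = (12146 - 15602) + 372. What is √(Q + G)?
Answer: I*√1025106119817/18213 ≈ 55.591*I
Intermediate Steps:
G = -3086 (G = -2 + ((12146 - 15602) + 372) = -2 + (-3456 + 372) = -2 - 3084 = -3086)
Q = -78991/18213 (Q = -14102*1/3846 + 8140*(-1/12142) = -11/3 - 4070/6071 = -78991/18213 ≈ -4.3371)
√(Q + G) = √(-78991/18213 - 3086) = √(-56284309/18213) = I*√1025106119817/18213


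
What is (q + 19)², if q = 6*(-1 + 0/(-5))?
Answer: 169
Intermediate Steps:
q = -6 (q = 6*(-1 + 0*(-⅕)) = 6*(-1 + 0) = 6*(-1) = -6)
(q + 19)² = (-6 + 19)² = 13² = 169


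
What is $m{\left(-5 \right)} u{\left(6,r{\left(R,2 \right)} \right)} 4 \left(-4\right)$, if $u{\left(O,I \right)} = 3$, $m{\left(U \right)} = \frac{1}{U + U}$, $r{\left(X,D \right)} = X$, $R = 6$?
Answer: $\frac{24}{5} \approx 4.8$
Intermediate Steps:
$m{\left(U \right)} = \frac{1}{2 U}$
$m{\left(-5 \right)} u{\left(6,r{\left(R,2 \right)} \right)} 4 \left(-4\right) = \frac{1}{2 \left(-5\right)} 3 \cdot 4 \left(-4\right) = \frac{1}{2} \left(- \frac{1}{5}\right) 12 \left(-4\right) = \left(- \frac{1}{10}\right) 12 \left(-4\right) = \left(- \frac{6}{5}\right) \left(-4\right) = \frac{24}{5}$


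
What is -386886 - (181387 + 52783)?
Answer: -621056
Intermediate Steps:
-386886 - (181387 + 52783) = -386886 - 1*234170 = -386886 - 234170 = -621056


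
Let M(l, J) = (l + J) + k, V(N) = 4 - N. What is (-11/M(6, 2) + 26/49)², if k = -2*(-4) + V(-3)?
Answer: 3481/1270129 ≈ 0.0027407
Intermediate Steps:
k = 15 (k = -2*(-4) + (4 - 1*(-3)) = 8 + (4 + 3) = 8 + 7 = 15)
M(l, J) = 15 + J + l (M(l, J) = (l + J) + 15 = (J + l) + 15 = 15 + J + l)
(-11/M(6, 2) + 26/49)² = (-11/(15 + 2 + 6) + 26/49)² = (-11/23 + 26*(1/49))² = (-11*1/23 + 26/49)² = (-11/23 + 26/49)² = (59/1127)² = 3481/1270129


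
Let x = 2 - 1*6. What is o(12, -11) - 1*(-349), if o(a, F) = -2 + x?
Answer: 343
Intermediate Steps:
x = -4 (x = 2 - 6 = -4)
o(a, F) = -6 (o(a, F) = -2 - 4 = -6)
o(12, -11) - 1*(-349) = -6 - 1*(-349) = -6 + 349 = 343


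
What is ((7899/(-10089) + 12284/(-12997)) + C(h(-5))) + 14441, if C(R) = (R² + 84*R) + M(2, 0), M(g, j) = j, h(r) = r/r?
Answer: 634840108993/43708911 ≈ 14524.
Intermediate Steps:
h(r) = 1
C(R) = R² + 84*R (C(R) = (R² + 84*R) + 0 = R² + 84*R)
((7899/(-10089) + 12284/(-12997)) + C(h(-5))) + 14441 = ((7899/(-10089) + 12284/(-12997)) + 1*(84 + 1)) + 14441 = ((7899*(-1/10089) + 12284*(-1/12997)) + 1*85) + 14441 = ((-2633/3363 - 12284/12997) + 85) + 14441 = (-75532193/43708911 + 85) + 14441 = 3639725242/43708911 + 14441 = 634840108993/43708911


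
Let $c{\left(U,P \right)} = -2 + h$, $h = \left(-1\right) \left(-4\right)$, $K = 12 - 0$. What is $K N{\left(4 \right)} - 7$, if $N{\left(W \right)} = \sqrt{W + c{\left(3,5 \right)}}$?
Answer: $-7 + 12 \sqrt{6} \approx 22.394$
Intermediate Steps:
$K = 12$ ($K = 12 + 0 = 12$)
$h = 4$
$c{\left(U,P \right)} = 2$ ($c{\left(U,P \right)} = -2 + 4 = 2$)
$N{\left(W \right)} = \sqrt{2 + W}$ ($N{\left(W \right)} = \sqrt{W + 2} = \sqrt{2 + W}$)
$K N{\left(4 \right)} - 7 = 12 \sqrt{2 + 4} - 7 = 12 \sqrt{6} - 7 = -7 + 12 \sqrt{6}$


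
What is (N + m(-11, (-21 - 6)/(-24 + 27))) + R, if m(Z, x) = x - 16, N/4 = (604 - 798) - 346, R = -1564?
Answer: -3749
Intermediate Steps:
N = -2160 (N = 4*((604 - 798) - 346) = 4*(-194 - 346) = 4*(-540) = -2160)
m(Z, x) = -16 + x
(N + m(-11, (-21 - 6)/(-24 + 27))) + R = (-2160 + (-16 + (-21 - 6)/(-24 + 27))) - 1564 = (-2160 + (-16 - 27/3)) - 1564 = (-2160 + (-16 - 27*⅓)) - 1564 = (-2160 + (-16 - 9)) - 1564 = (-2160 - 25) - 1564 = -2185 - 1564 = -3749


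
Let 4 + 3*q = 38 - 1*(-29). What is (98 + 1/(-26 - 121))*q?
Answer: 14405/7 ≈ 2057.9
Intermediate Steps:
q = 21 (q = -4/3 + (38 - 1*(-29))/3 = -4/3 + (38 + 29)/3 = -4/3 + (1/3)*67 = -4/3 + 67/3 = 21)
(98 + 1/(-26 - 121))*q = (98 + 1/(-26 - 121))*21 = (98 + 1/(-147))*21 = (98 - 1/147)*21 = (14405/147)*21 = 14405/7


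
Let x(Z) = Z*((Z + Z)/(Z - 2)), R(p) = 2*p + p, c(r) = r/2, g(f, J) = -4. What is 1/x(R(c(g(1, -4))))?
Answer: -1/9 ≈ -0.11111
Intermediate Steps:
c(r) = r/2 (c(r) = r*(1/2) = r/2)
R(p) = 3*p
x(Z) = 2*Z**2/(-2 + Z) (x(Z) = Z*((2*Z)/(-2 + Z)) = Z*(2*Z/(-2 + Z)) = 2*Z**2/(-2 + Z))
1/x(R(c(g(1, -4)))) = 1/(2*(3*((1/2)*(-4)))**2/(-2 + 3*((1/2)*(-4)))) = 1/(2*(3*(-2))**2/(-2 + 3*(-2))) = 1/(2*(-6)**2/(-2 - 6)) = 1/(2*36/(-8)) = 1/(2*36*(-1/8)) = 1/(-9) = -1/9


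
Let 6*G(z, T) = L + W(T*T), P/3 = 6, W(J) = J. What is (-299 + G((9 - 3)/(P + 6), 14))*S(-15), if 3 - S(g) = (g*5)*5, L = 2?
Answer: -100548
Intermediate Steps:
P = 18 (P = 3*6 = 18)
S(g) = 3 - 25*g (S(g) = 3 - g*5*5 = 3 - 5*g*5 = 3 - 25*g)
G(z, T) = 1/3 + T**2/6 (G(z, T) = (2 + T*T)/6 = (2 + T**2)/6 = 1/3 + T**2/6)
(-299 + G((9 - 3)/(P + 6), 14))*S(-15) = (-299 + (1/3 + (1/6)*14**2))*(3 - 25*(-15)) = (-299 + (1/3 + (1/6)*196))*(3 + 375) = (-299 + (1/3 + 98/3))*378 = (-299 + 33)*378 = -266*378 = -100548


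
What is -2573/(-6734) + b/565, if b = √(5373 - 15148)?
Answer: 2573/6734 + I*√391/113 ≈ 0.38209 + 0.17499*I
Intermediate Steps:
b = 5*I*√391 (b = √(-9775) = 5*I*√391 ≈ 98.869*I)
-2573/(-6734) + b/565 = -2573/(-6734) + (5*I*√391)/565 = -2573*(-1/6734) + (5*I*√391)*(1/565) = 2573/6734 + I*√391/113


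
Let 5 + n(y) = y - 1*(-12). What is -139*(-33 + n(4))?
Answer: 3058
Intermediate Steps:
n(y) = 7 + y (n(y) = -5 + (y - 1*(-12)) = -5 + (y + 12) = -5 + (12 + y) = 7 + y)
-139*(-33 + n(4)) = -139*(-33 + (7 + 4)) = -139*(-33 + 11) = -139*(-22) = 3058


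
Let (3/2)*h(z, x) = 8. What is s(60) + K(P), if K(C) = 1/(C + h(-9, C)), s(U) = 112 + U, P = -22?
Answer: 8597/50 ≈ 171.94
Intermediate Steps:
h(z, x) = 16/3 (h(z, x) = (2/3)*8 = 16/3)
K(C) = 1/(16/3 + C) (K(C) = 1/(C + 16/3) = 1/(16/3 + C))
s(60) + K(P) = (112 + 60) + 3/(16 + 3*(-22)) = 172 + 3/(16 - 66) = 172 + 3/(-50) = 172 + 3*(-1/50) = 172 - 3/50 = 8597/50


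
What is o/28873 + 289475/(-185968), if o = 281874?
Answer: 44061532357/5369454064 ≈ 8.2060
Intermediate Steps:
o/28873 + 289475/(-185968) = 281874/28873 + 289475/(-185968) = 281874*(1/28873) + 289475*(-1/185968) = 281874/28873 - 289475/185968 = 44061532357/5369454064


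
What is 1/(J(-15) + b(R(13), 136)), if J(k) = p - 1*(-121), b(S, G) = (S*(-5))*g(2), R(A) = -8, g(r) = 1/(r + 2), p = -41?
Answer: 1/90 ≈ 0.011111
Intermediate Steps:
g(r) = 1/(2 + r)
b(S, G) = -5*S/4 (b(S, G) = (S*(-5))/(2 + 2) = -5*S/4)
J(k) = 80 (J(k) = -41 - 1*(-121) = -41 + 121 = 80)
1/(J(-15) + b(R(13), 136)) = 1/(80 - 5/4*(-8)) = 1/(80 + 10) = 1/90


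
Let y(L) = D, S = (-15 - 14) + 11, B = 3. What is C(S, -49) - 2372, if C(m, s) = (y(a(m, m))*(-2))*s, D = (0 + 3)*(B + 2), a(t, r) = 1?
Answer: -902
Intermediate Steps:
S = -18 (S = -29 + 11 = -18)
D = 15 (D = (0 + 3)*(3 + 2) = 3*5 = 15)
y(L) = 15
C(m, s) = -30*s (C(m, s) = (15*(-2))*s = -30*s)
C(S, -49) - 2372 = -30*(-49) - 2372 = 1470 - 2372 = -902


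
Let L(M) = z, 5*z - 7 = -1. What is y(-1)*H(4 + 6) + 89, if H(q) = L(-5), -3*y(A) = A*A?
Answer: 443/5 ≈ 88.600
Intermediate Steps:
z = 6/5 (z = 7/5 + (⅕)*(-1) = 7/5 - ⅕ = 6/5 ≈ 1.2000)
L(M) = 6/5
y(A) = -A²/3 (y(A) = -A*A/3 = -A²/3)
H(q) = 6/5
y(-1)*H(4 + 6) + 89 = -⅓*(-1)²*(6/5) + 89 = -⅓*1*(6/5) + 89 = -⅓*6/5 + 89 = -⅖ + 89 = 443/5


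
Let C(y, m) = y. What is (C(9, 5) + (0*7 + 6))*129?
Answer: 1935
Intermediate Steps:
(C(9, 5) + (0*7 + 6))*129 = (9 + (0*7 + 6))*129 = (9 + (0 + 6))*129 = (9 + 6)*129 = 15*129 = 1935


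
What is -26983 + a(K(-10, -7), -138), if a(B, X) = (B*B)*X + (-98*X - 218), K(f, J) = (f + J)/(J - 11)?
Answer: -745205/54 ≈ -13800.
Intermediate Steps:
K(f, J) = (J + f)/(-11 + J)
a(B, X) = -218 - 98*X + X*B² (a(B, X) = B²*X + (-218 - 98*X) = X*B² + (-218 - 98*X) = -218 - 98*X + X*B²)
-26983 + a(K(-10, -7), -138) = -26983 + (-218 - 98*(-138) - 138*(-7 - 10)²/(-11 - 7)²) = -26983 + (-218 + 13524 - 138*(-17/(-18))²) = -26983 + (-218 + 13524 - 138*(-1/18*(-17))²) = -26983 + (-218 + 13524 - 138*(17/18)²) = -26983 + (-218 + 13524 - 138*289/324) = -26983 + (-218 + 13524 - 6647/54) = -26983 + 711877/54 = -745205/54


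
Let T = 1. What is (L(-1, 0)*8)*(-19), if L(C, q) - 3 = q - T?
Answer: -304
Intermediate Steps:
L(C, q) = 2 + q (L(C, q) = 3 + (q - 1*1) = 3 + (q - 1) = 3 + (-1 + q) = 2 + q)
(L(-1, 0)*8)*(-19) = ((2 + 0)*8)*(-19) = (2*8)*(-19) = 16*(-19) = -304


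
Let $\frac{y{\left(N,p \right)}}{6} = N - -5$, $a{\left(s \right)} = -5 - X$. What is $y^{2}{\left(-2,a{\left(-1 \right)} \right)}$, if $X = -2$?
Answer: $324$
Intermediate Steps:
$a{\left(s \right)} = -3$ ($a{\left(s \right)} = -5 - -2 = -5 + 2 = -3$)
$y{\left(N,p \right)} = 30 + 6 N$ ($y{\left(N,p \right)} = 6 \left(N - -5\right) = 6 \left(N + 5\right) = 6 \left(5 + N\right) = 30 + 6 N$)
$y^{2}{\left(-2,a{\left(-1 \right)} \right)} = \left(30 + 6 \left(-2\right)\right)^{2} = \left(30 - 12\right)^{2} = 18^{2} = 324$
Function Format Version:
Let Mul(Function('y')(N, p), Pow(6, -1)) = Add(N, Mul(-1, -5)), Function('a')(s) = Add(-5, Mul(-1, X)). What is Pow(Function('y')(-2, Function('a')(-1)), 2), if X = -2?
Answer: 324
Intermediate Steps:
Function('a')(s) = -3 (Function('a')(s) = Add(-5, Mul(-1, -2)) = Add(-5, 2) = -3)
Function('y')(N, p) = Add(30, Mul(6, N)) (Function('y')(N, p) = Mul(6, Add(N, Mul(-1, -5))) = Mul(6, Add(N, 5)) = Mul(6, Add(5, N)) = Add(30, Mul(6, N)))
Pow(Function('y')(-2, Function('a')(-1)), 2) = Pow(Add(30, Mul(6, -2)), 2) = Pow(Add(30, -12), 2) = Pow(18, 2) = 324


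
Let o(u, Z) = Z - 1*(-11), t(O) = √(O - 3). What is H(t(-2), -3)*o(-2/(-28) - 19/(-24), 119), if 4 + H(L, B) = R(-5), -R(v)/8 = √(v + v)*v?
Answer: -520 + 5200*I*√10 ≈ -520.0 + 16444.0*I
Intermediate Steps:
R(v) = -8*√2*v^(3/2) (R(v) = -8*√(v + v)*v = -8*√(2*v)*v = -8*√2*√v*v = -8*√2*v^(3/2))
t(O) = √(-3 + O)
H(L, B) = -4 + 40*I*√10 (H(L, B) = -4 - 8*√2*(-5)^(3/2) = -4 - 8*√2*(-5*I*√5) = -4 + 40*I*√10)
o(u, Z) = 11 + Z (o(u, Z) = Z + 11 = 11 + Z)
H(t(-2), -3)*o(-2/(-28) - 19/(-24), 119) = (-4 + 40*I*√10)*(11 + 119) = (-4 + 40*I*√10)*130 = -520 + 5200*I*√10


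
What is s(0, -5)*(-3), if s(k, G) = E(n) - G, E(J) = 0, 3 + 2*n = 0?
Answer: -15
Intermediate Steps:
n = -3/2 (n = -3/2 + (½)*0 = -3/2 + 0 = -3/2 ≈ -1.5000)
s(k, G) = -G (s(k, G) = 0 - G = -G)
s(0, -5)*(-3) = -1*(-5)*(-3) = 5*(-3) = -15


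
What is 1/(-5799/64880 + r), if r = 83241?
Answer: 64880/5400670281 ≈ 1.2013e-5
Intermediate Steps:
1/(-5799/64880 + r) = 1/(-5799/64880 + 83241) = 1/(5400670281/64880) = 64880/5400670281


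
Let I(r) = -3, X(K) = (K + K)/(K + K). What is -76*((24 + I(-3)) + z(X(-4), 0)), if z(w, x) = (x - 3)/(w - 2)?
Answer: -1824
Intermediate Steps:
X(K) = 1 (X(K) = (2*K)/((2*K)) = (2*K)*(1/(2*K)) = 1)
z(w, x) = (-3 + x)/(-2 + w)
-76*((24 + I(-3)) + z(X(-4), 0)) = -76*((24 - 3) + (-3 + 0)/(-2 + 1)) = -76*(21 - 3/(-1)) = -76*(21 - 1*(-3)) = -76*(21 + 3) = -76*24 = -1824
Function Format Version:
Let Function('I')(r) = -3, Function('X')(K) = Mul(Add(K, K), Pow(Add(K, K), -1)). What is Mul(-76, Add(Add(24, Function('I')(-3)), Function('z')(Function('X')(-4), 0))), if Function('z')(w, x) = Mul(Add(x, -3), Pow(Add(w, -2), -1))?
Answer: -1824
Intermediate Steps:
Function('X')(K) = 1 (Function('X')(K) = Mul(Mul(2, K), Pow(Mul(2, K), -1)) = Mul(Mul(2, K), Mul(Rational(1, 2), Pow(K, -1))) = 1)
Function('z')(w, x) = Mul(Pow(Add(-2, w), -1), Add(-3, x)) (Function('z')(w, x) = Mul(Add(-3, x), Pow(Add(-2, w), -1)) = Mul(Pow(Add(-2, w), -1), Add(-3, x)))
Mul(-76, Add(Add(24, Function('I')(-3)), Function('z')(Function('X')(-4), 0))) = Mul(-76, Add(Add(24, -3), Mul(Pow(Add(-2, 1), -1), Add(-3, 0)))) = Mul(-76, Add(21, Mul(Pow(-1, -1), -3))) = Mul(-76, Add(21, Mul(-1, -3))) = Mul(-76, Add(21, 3)) = Mul(-76, 24) = -1824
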